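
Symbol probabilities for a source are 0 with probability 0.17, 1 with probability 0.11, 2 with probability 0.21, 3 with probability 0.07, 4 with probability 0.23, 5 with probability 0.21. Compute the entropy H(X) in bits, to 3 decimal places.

2.487 bits

H = −Σ pᵢ log₂ pᵢ.
−0.17·log₂(0.17) = 0.4346
−0.11·log₂(0.11) = 0.3503
−0.21·log₂(0.21) = 0.4728
−0.07·log₂(0.07) = 0.2686
−0.23·log₂(0.23) = 0.4877
−0.21·log₂(0.21) = 0.4728
Sum ≈ 2.4867 → 2.487 bits.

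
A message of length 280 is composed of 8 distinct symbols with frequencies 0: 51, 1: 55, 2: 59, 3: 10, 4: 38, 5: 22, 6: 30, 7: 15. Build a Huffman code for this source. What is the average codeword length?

2.85 bits/symbol

Probabilities are the counts divided by 280.
Repeatedly combine the two least-probable nodes; the expected code length is the sum of the merged weights.
merge 1/28 + 3/56 → 5/56
merge 11/140 + 5/56 → 47/280
merge 3/28 + 19/140 → 17/70
merge 47/280 + 51/280 → 7/20
merge 11/56 + 59/280 → 57/140
merge 17/70 + 7/20 → 83/140
merge 57/140 + 83/140 → 1
L = 5/56 + 47/280 + 17/70 + 7/20 + 57/140 + 83/140 + 1 = 57/20 = 2.85 bits/symbol.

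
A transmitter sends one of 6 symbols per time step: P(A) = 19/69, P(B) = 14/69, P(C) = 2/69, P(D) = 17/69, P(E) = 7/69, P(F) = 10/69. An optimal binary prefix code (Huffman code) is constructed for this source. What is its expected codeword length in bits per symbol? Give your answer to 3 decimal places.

2.406 bits/symbol

Repeatedly combine the two least-probable nodes; the expected code length is the sum of the merged weights.
merge 2/69 + 7/69 → 3/23
merge 3/23 + 10/69 → 19/69
merge 14/69 + 17/69 → 31/69
merge 19/69 + 19/69 → 38/69
merge 31/69 + 38/69 → 1
L = 3/23 + 19/69 + 31/69 + 38/69 + 1 = 166/69 ≈ 2.406 bits/symbol.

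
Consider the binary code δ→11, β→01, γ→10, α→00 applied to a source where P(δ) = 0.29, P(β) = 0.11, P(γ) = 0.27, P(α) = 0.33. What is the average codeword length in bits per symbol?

L̄ = Σ pᵢ·ℓᵢ = 0.29·2 + 0.11·2 + 0.27·2 + 0.33·2 = 2 bits/symbol.

2 bits/symbol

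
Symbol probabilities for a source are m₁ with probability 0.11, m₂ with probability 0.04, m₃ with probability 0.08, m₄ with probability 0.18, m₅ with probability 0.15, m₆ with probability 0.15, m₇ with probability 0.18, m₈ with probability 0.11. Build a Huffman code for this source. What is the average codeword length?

2.94 bits/symbol

Repeatedly combine the two least-probable nodes; the expected code length is the sum of the merged weights.
merge 1/25 + 2/25 → 3/25
merge 11/100 + 11/100 → 11/50
merge 3/25 + 3/20 → 27/100
merge 3/20 + 9/50 → 33/100
merge 9/50 + 11/50 → 2/5
merge 27/100 + 33/100 → 3/5
merge 2/5 + 3/5 → 1
L = 3/25 + 11/50 + 27/100 + 33/100 + 2/5 + 3/5 + 1 = 147/50 = 2.94 bits/symbol.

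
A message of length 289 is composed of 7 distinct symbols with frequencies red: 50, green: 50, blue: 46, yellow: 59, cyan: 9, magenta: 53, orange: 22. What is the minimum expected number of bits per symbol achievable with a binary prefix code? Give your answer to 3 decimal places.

Probabilities are the counts divided by 289.
Repeatedly combine the two least-probable nodes; the expected code length is the sum of the merged weights.
merge 9/289 + 22/289 → 31/289
merge 31/289 + 46/289 → 77/289
merge 50/289 + 50/289 → 100/289
merge 53/289 + 59/289 → 112/289
merge 77/289 + 100/289 → 177/289
merge 112/289 + 177/289 → 1
L = 31/289 + 77/289 + 100/289 + 112/289 + 177/289 + 1 = 786/289 ≈ 2.720 bits/symbol.

2.720 bits/symbol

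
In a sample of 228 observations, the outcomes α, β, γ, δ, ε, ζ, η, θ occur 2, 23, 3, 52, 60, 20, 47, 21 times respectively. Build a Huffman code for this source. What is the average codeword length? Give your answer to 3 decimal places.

Probabilities are the counts divided by 228.
Repeatedly combine the two least-probable nodes; the expected code length is the sum of the merged weights.
merge 1/114 + 1/76 → 5/228
merge 5/228 + 5/57 → 25/228
merge 7/76 + 23/228 → 11/57
merge 25/228 + 11/57 → 23/76
merge 47/228 + 13/57 → 33/76
merge 5/19 + 23/76 → 43/76
merge 33/76 + 43/76 → 1
L = 5/228 + 25/228 + 11/57 + 23/76 + 33/76 + 43/76 + 1 = 599/228 ≈ 2.627 bits/symbol.

2.627 bits/symbol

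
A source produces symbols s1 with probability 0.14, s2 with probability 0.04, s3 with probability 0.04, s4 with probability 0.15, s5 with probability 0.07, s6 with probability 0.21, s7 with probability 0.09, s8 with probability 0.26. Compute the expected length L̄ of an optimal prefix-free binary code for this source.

Repeatedly combine the two least-probable nodes; the expected code length is the sum of the merged weights.
merge 1/25 + 1/25 → 2/25
merge 7/100 + 2/25 → 3/20
merge 9/100 + 7/50 → 23/100
merge 3/20 + 3/20 → 3/10
merge 21/100 + 23/100 → 11/25
merge 13/50 + 3/10 → 14/25
merge 11/25 + 14/25 → 1
L = 2/25 + 3/20 + 23/100 + 3/10 + 11/25 + 14/25 + 1 = 69/25 = 2.76 bits/symbol.

2.76 bits/symbol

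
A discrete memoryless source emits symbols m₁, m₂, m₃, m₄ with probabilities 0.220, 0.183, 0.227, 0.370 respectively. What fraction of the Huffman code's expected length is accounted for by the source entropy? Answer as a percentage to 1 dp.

97.3%

Entropy H = −Σ p log₂ p ≈ 1.9453 bits.
Huffman merges: 183/1000+11/50→403/1000; 227/1000+37/100→597/1000; 403/1000+597/1000→1. L = 2 ≈ 2.0000.
Efficiency = H/L = 1.9453/2.0000 = 97.3%.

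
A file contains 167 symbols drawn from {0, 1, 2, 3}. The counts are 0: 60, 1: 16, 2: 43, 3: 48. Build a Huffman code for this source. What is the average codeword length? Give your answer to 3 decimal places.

Probabilities are the counts divided by 167.
Repeatedly combine the two least-probable nodes; the expected code length is the sum of the merged weights.
merge 16/167 + 43/167 → 59/167
merge 48/167 + 59/167 → 107/167
merge 60/167 + 107/167 → 1
L = 59/167 + 107/167 + 1 = 333/167 ≈ 1.994 bits/symbol.

1.994 bits/symbol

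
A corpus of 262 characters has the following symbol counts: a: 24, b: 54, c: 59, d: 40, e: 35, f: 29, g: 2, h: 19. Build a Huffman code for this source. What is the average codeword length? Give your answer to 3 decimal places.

2.821 bits/symbol

Probabilities are the counts divided by 262.
Repeatedly combine the two least-probable nodes; the expected code length is the sum of the merged weights.
merge 1/131 + 19/262 → 21/262
merge 21/262 + 12/131 → 45/262
merge 29/262 + 35/262 → 32/131
merge 20/131 + 45/262 → 85/262
merge 27/131 + 59/262 → 113/262
merge 32/131 + 85/262 → 149/262
merge 113/262 + 149/262 → 1
L = 21/262 + 45/262 + 32/131 + 85/262 + 113/262 + 149/262 + 1 = 739/262 ≈ 2.821 bits/symbol.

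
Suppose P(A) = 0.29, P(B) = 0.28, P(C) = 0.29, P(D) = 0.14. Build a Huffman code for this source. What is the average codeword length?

Repeatedly combine the two least-probable nodes; the expected code length is the sum of the merged weights.
merge 7/50 + 7/25 → 21/50
merge 29/100 + 29/100 → 29/50
merge 21/50 + 29/50 → 1
L = 21/50 + 29/50 + 1 = 2 bits/symbol.

2 bits/symbol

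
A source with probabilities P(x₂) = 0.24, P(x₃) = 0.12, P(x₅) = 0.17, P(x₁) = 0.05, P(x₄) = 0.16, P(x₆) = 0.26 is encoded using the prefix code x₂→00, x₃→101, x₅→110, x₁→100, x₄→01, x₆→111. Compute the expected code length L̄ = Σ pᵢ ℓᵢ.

2.6 bits/symbol

L̄ = Σ pᵢ·ℓᵢ = 0.24·2 + 0.12·3 + 0.17·3 + 0.05·3 + 0.16·2 + 0.26·3 = 2.6 bits/symbol.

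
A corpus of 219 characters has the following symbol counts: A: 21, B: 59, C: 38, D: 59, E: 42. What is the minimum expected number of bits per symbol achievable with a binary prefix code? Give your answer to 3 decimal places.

Probabilities are the counts divided by 219.
Repeatedly combine the two least-probable nodes; the expected code length is the sum of the merged weights.
merge 7/73 + 38/219 → 59/219
merge 14/73 + 59/219 → 101/219
merge 59/219 + 59/219 → 118/219
merge 101/219 + 118/219 → 1
L = 59/219 + 101/219 + 118/219 + 1 = 497/219 ≈ 2.269 bits/symbol.

2.269 bits/symbol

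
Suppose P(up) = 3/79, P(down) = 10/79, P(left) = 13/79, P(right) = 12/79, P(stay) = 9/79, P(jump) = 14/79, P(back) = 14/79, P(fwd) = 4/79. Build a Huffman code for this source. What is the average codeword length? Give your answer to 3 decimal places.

Repeatedly combine the two least-probable nodes; the expected code length is the sum of the merged weights.
merge 3/79 + 4/79 → 7/79
merge 7/79 + 9/79 → 16/79
merge 10/79 + 12/79 → 22/79
merge 13/79 + 14/79 → 27/79
merge 14/79 + 16/79 → 30/79
merge 22/79 + 27/79 → 49/79
merge 30/79 + 49/79 → 1
L = 7/79 + 16/79 + 22/79 + 27/79 + 30/79 + 49/79 + 1 = 230/79 ≈ 2.911 bits/symbol.

2.911 bits/symbol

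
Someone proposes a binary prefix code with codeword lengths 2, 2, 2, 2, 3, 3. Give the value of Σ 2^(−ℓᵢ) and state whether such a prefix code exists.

1.25; no

With common denominator 2^3 = 8: Σ 2^(−ℓᵢ) = 2/8 + 2/8 + 2/8 + 2/8 + 1/8 + 1/8 = 10/8 = 1.25.
Kraft's inequality requires Σ ≤ 1; here Σ = 1.25 > 1, so no such prefix code exists.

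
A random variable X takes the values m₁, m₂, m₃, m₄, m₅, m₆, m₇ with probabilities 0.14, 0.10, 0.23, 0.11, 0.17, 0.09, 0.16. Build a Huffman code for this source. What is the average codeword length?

Repeatedly combine the two least-probable nodes; the expected code length is the sum of the merged weights.
merge 9/100 + 1/10 → 19/100
merge 11/100 + 7/50 → 1/4
merge 4/25 + 17/100 → 33/100
merge 19/100 + 23/100 → 21/50
merge 1/4 + 33/100 → 29/50
merge 21/50 + 29/50 → 1
L = 19/100 + 1/4 + 33/100 + 21/50 + 29/50 + 1 = 277/100 = 2.77 bits/symbol.

2.77 bits/symbol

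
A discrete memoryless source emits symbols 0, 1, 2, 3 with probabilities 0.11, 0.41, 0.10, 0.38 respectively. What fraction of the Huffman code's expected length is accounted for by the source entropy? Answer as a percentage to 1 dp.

96.7%

Entropy H = −Σ p log₂ p ≈ 1.7403 bits.
Huffman merges: 1/10+11/100→21/100; 21/100+19/50→59/100; 41/100+59/100→1. L = 9/5 ≈ 1.8000.
Efficiency = H/L = 1.7403/1.8000 = 96.7%.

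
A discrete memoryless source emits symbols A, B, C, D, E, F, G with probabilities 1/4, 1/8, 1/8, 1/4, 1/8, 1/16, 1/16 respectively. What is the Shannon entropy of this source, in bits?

2.625 bits

Each probability is a power of 1/2, so log₂(1/p) is an integer.
H = Σ p·log₂(1/p) = 1/4·2 + 1/8·3 + 1/8·3 + 1/4·2 + 1/8·3 + 1/16·4 + 1/16·4 = 2.625 bits.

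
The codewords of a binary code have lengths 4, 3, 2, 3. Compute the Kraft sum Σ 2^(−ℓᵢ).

0.5625

With common denominator 2^4 = 16: Σ 2^(−ℓᵢ) = 1/16 + 2/16 + 4/16 + 2/16 = 9/16 = 0.5625.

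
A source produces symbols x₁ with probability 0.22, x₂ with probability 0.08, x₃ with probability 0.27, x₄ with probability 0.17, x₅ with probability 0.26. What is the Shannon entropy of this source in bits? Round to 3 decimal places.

2.222 bits

H = −Σ pᵢ log₂ pᵢ.
−0.22·log₂(0.22) = 0.4806
−0.08·log₂(0.08) = 0.2915
−0.27·log₂(0.27) = 0.5100
−0.17·log₂(0.17) = 0.4346
−0.26·log₂(0.26) = 0.5053
Sum ≈ 2.2220 → 2.222 bits.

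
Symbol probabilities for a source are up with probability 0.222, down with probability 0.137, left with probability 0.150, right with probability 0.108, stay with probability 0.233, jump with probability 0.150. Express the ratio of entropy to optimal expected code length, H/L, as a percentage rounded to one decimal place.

99.5%

Entropy H = −Σ p log₂ p ≈ 2.5325 bits.
Huffman merges: 27/250+137/1000→49/200; 3/20+3/20→3/10; 111/500+233/1000→91/200; 49/200+3/10→109/200; 91/200+109/200→1. L = 509/200 ≈ 2.5450.
Efficiency = H/L = 2.5325/2.5450 = 99.5%.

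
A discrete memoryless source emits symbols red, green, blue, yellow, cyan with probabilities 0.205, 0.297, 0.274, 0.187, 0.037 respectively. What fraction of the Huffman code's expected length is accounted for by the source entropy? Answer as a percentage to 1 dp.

95.7%

Entropy H = −Σ p log₂ p ≈ 2.1290 bits.
Huffman merges: 37/1000+187/1000→28/125; 41/200+28/125→429/1000; 137/500+297/1000→571/1000; 429/1000+571/1000→1. L = 278/125 ≈ 2.2240.
Efficiency = H/L = 2.1290/2.2240 = 95.7%.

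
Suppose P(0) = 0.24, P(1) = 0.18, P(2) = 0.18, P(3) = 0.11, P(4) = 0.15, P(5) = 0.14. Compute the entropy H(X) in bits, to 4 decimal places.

2.5427 bits

H = −Σ pᵢ log₂ pᵢ.
−0.24·log₂(0.24) = 0.4941
−0.18·log₂(0.18) = 0.4453
−0.18·log₂(0.18) = 0.4453
−0.11·log₂(0.11) = 0.3503
−0.15·log₂(0.15) = 0.4105
−0.14·log₂(0.14) = 0.3971
Sum ≈ 2.5427 → 2.5427 bits.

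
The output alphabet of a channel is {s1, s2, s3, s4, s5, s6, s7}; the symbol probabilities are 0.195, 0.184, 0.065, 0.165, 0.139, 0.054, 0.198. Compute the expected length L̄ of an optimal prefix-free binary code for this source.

Repeatedly combine the two least-probable nodes; the expected code length is the sum of the merged weights.
merge 27/500 + 13/200 → 119/1000
merge 119/1000 + 139/1000 → 129/500
merge 33/200 + 23/125 → 349/1000
merge 39/200 + 99/500 → 393/1000
merge 129/500 + 349/1000 → 607/1000
merge 393/1000 + 607/1000 → 1
L = 119/1000 + 129/500 + 349/1000 + 393/1000 + 607/1000 + 1 = 1363/500 = 2.726 bits/symbol.

2.726 bits/symbol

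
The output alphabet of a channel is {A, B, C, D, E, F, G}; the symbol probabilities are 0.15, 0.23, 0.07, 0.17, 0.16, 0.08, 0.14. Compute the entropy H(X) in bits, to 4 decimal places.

H = −Σ pᵢ log₂ pᵢ.
−0.15·log₂(0.15) = 0.4105
−0.23·log₂(0.23) = 0.4877
−0.07·log₂(0.07) = 0.2686
−0.17·log₂(0.17) = 0.4346
−0.16·log₂(0.16) = 0.4230
−0.08·log₂(0.08) = 0.2915
−0.14·log₂(0.14) = 0.3971
Sum ≈ 2.7130 → 2.7130 bits.

2.7130 bits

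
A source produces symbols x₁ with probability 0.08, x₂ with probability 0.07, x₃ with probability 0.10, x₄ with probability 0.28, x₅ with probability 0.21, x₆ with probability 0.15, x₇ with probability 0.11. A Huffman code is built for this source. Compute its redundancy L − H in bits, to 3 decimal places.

Entropy H = −Σ p log₂ p ≈ 2.6401 bits.
Huffman merges: 7/100+2/25→3/20; 1/10+11/100→21/100; 3/20+3/20→3/10; 21/100+21/100→21/50; 7/25+3/10→29/50; 21/50+29/50→1. L = 133/50 ≈ 2.6600.
L − H = 2.6600 − 2.6401 = 0.020 bits.

0.020 bits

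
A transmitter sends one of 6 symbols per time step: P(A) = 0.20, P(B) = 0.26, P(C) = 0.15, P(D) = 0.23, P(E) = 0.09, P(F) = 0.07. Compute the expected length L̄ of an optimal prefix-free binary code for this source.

2.47 bits/symbol

Repeatedly combine the two least-probable nodes; the expected code length is the sum of the merged weights.
merge 7/100 + 9/100 → 4/25
merge 3/20 + 4/25 → 31/100
merge 1/5 + 23/100 → 43/100
merge 13/50 + 31/100 → 57/100
merge 43/100 + 57/100 → 1
L = 4/25 + 31/100 + 43/100 + 57/100 + 1 = 247/100 = 2.47 bits/symbol.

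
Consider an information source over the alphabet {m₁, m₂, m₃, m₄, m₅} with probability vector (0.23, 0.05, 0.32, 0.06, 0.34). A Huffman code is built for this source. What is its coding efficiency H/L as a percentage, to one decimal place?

Entropy H = −Σ p log₂ p ≈ 2.0025 bits.
Huffman merges: 1/20+3/50→11/100; 11/100+23/100→17/50; 8/25+17/50→33/50; 17/50+33/50→1. L = 211/100 ≈ 2.1100.
Efficiency = H/L = 2.0025/2.1100 = 94.9%.

94.9%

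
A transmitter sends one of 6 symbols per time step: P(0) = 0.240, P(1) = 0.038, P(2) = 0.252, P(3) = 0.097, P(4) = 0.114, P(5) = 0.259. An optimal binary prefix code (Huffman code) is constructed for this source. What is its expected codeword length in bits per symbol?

Repeatedly combine the two least-probable nodes; the expected code length is the sum of the merged weights.
merge 19/500 + 97/1000 → 27/200
merge 57/500 + 27/200 → 249/1000
merge 6/25 + 249/1000 → 489/1000
merge 63/250 + 259/1000 → 511/1000
merge 489/1000 + 511/1000 → 1
L = 27/200 + 249/1000 + 489/1000 + 511/1000 + 1 = 298/125 = 2.384 bits/symbol.

2.384 bits/symbol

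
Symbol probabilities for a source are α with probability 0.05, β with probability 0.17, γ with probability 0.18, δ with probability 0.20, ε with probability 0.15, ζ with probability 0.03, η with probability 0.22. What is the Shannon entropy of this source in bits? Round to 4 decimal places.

2.6033 bits

H = −Σ pᵢ log₂ pᵢ.
−0.05·log₂(0.05) = 0.2161
−0.17·log₂(0.17) = 0.4346
−0.18·log₂(0.18) = 0.4453
−0.20·log₂(0.20) = 0.4644
−0.15·log₂(0.15) = 0.4105
−0.03·log₂(0.03) = 0.1518
−0.22·log₂(0.22) = 0.4806
Sum ≈ 2.6033 → 2.6033 bits.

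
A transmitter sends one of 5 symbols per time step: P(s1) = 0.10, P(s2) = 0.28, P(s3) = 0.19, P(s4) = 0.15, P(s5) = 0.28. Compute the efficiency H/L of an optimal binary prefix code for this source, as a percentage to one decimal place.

99.0%

Entropy H = −Σ p log₂ p ≈ 2.2264 bits.
Huffman merges: 1/10+3/20→1/4; 19/100+1/4→11/25; 7/25+7/25→14/25; 11/25+14/25→1. L = 9/4 ≈ 2.2500.
Efficiency = H/L = 2.2264/2.2500 = 99.0%.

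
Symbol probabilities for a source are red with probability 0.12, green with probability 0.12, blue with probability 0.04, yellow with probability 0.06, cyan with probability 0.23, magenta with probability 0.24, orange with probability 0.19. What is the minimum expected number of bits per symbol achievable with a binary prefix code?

Repeatedly combine the two least-probable nodes; the expected code length is the sum of the merged weights.
merge 1/25 + 3/50 → 1/10
merge 1/10 + 3/25 → 11/50
merge 3/25 + 19/100 → 31/100
merge 11/50 + 23/100 → 9/20
merge 6/25 + 31/100 → 11/20
merge 9/20 + 11/20 → 1
L = 1/10 + 11/50 + 31/100 + 9/20 + 11/20 + 1 = 263/100 = 2.63 bits/symbol.

2.63 bits/symbol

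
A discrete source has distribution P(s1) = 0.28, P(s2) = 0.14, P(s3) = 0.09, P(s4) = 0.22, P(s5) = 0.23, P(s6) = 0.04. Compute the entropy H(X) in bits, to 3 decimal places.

2.378 bits

H = −Σ pᵢ log₂ pᵢ.
−0.28·log₂(0.28) = 0.5142
−0.14·log₂(0.14) = 0.3971
−0.09·log₂(0.09) = 0.3127
−0.22·log₂(0.22) = 0.4806
−0.23·log₂(0.23) = 0.4877
−0.04·log₂(0.04) = 0.1858
Sum ≈ 2.3780 → 2.378 bits.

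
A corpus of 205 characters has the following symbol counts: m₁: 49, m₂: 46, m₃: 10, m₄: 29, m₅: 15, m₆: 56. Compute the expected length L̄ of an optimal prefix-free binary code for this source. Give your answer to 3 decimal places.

2.385 bits/symbol

Probabilities are the counts divided by 205.
Repeatedly combine the two least-probable nodes; the expected code length is the sum of the merged weights.
merge 2/41 + 3/41 → 5/41
merge 5/41 + 29/205 → 54/205
merge 46/205 + 49/205 → 19/41
merge 54/205 + 56/205 → 22/41
merge 19/41 + 22/41 → 1
L = 5/41 + 54/205 + 19/41 + 22/41 + 1 = 489/205 ≈ 2.385 bits/symbol.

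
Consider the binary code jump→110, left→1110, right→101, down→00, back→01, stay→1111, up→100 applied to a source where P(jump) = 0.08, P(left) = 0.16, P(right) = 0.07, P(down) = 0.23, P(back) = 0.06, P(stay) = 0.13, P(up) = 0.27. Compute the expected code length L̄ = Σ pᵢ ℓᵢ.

3 bits/symbol

L̄ = Σ pᵢ·ℓᵢ = 0.08·3 + 0.16·4 + 0.07·3 + 0.23·2 + 0.06·2 + 0.13·4 + 0.27·3 = 3 bits/symbol.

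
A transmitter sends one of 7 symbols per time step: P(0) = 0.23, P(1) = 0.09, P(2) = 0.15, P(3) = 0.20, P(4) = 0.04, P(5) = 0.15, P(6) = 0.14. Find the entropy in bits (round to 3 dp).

2.669 bits

H = −Σ pᵢ log₂ pᵢ.
−0.23·log₂(0.23) = 0.4877
−0.09·log₂(0.09) = 0.3127
−0.15·log₂(0.15) = 0.4105
−0.20·log₂(0.20) = 0.4644
−0.04·log₂(0.04) = 0.1858
−0.15·log₂(0.15) = 0.4105
−0.14·log₂(0.14) = 0.3971
Sum ≈ 2.6687 → 2.669 bits.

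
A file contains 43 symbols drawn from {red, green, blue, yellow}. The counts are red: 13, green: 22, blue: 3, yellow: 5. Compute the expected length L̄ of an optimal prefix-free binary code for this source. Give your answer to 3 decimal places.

1.674 bits/symbol

Probabilities are the counts divided by 43.
Repeatedly combine the two least-probable nodes; the expected code length is the sum of the merged weights.
merge 3/43 + 5/43 → 8/43
merge 8/43 + 13/43 → 21/43
merge 21/43 + 22/43 → 1
L = 8/43 + 21/43 + 1 = 72/43 ≈ 1.674 bits/symbol.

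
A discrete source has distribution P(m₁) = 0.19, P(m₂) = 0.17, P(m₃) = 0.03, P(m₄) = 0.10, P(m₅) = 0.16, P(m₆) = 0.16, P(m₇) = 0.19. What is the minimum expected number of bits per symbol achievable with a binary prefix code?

2.75 bits/symbol

Repeatedly combine the two least-probable nodes; the expected code length is the sum of the merged weights.
merge 3/100 + 1/10 → 13/100
merge 13/100 + 4/25 → 29/100
merge 4/25 + 17/100 → 33/100
merge 19/100 + 19/100 → 19/50
merge 29/100 + 33/100 → 31/50
merge 19/50 + 31/50 → 1
L = 13/100 + 29/100 + 33/100 + 19/50 + 31/50 + 1 = 11/4 = 2.75 bits/symbol.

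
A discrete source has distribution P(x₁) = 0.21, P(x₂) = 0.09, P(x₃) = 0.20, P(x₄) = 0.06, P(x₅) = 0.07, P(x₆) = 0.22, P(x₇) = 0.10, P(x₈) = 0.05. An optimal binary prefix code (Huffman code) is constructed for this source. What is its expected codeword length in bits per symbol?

2.84 bits/symbol

Repeatedly combine the two least-probable nodes; the expected code length is the sum of the merged weights.
merge 1/20 + 3/50 → 11/100
merge 7/100 + 9/100 → 4/25
merge 1/10 + 11/100 → 21/100
merge 4/25 + 1/5 → 9/25
merge 21/100 + 21/100 → 21/50
merge 11/50 + 9/25 → 29/50
merge 21/50 + 29/50 → 1
L = 11/100 + 4/25 + 21/100 + 9/25 + 21/50 + 29/50 + 1 = 71/25 = 2.84 bits/symbol.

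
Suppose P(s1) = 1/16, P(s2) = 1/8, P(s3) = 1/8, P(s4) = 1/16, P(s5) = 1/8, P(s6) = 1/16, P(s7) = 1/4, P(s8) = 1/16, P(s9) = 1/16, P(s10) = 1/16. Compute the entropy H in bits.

Each probability is a power of 1/2, so log₂(1/p) is an integer.
H = Σ p·log₂(1/p) = 1/16·4 + 1/8·3 + 1/8·3 + 1/16·4 + 1/8·3 + 1/16·4 + 1/4·2 + 1/16·4 + 1/16·4 + 1/16·4 = 3.125 bits.

3.125 bits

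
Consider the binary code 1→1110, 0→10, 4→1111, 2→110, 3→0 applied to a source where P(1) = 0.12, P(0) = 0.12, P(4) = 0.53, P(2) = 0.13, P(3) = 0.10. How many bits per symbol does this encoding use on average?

3.33 bits/symbol

L̄ = Σ pᵢ·ℓᵢ = 0.12·4 + 0.12·2 + 0.53·4 + 0.13·3 + 0.10·1 = 3.33 bits/symbol.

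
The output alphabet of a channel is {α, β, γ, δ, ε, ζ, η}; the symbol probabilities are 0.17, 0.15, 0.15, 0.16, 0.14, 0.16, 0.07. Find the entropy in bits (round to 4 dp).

H = −Σ pᵢ log₂ pᵢ.
−0.17·log₂(0.17) = 0.4346
−0.15·log₂(0.15) = 0.4105
−0.15·log₂(0.15) = 0.4105
−0.16·log₂(0.16) = 0.4230
−0.14·log₂(0.14) = 0.3971
−0.16·log₂(0.16) = 0.4230
−0.07·log₂(0.07) = 0.2686
Sum ≈ 2.7674 → 2.7674 bits.

2.7674 bits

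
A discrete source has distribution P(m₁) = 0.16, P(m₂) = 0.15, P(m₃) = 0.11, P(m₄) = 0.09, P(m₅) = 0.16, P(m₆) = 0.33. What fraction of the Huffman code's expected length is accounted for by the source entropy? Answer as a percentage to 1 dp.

Entropy H = −Σ p log₂ p ≈ 2.4473 bits.
Huffman merges: 9/100+11/100→1/5; 3/20+4/25→31/100; 4/25+1/5→9/25; 31/100+33/100→16/25; 9/25+16/25→1. L = 251/100 ≈ 2.5100.
Efficiency = H/L = 2.4473/2.5100 = 97.5%.

97.5%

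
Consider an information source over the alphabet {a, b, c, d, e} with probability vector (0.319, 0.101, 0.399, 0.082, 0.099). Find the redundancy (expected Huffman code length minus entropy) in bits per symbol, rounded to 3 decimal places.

Entropy H = −Σ p log₂ p ≈ 2.0150 bits.
Huffman merges: 41/500+99/1000→181/1000; 101/1000+181/1000→141/500; 141/500+319/1000→601/1000; 399/1000+601/1000→1. L = 258/125 ≈ 2.0640.
L − H = 2.0640 − 2.0150 = 0.049 bits.

0.049 bits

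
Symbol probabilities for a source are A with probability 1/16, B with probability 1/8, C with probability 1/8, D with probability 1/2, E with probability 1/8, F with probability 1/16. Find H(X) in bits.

Each probability is a power of 1/2, so log₂(1/p) is an integer.
H = Σ p·log₂(1/p) = 1/16·4 + 1/8·3 + 1/8·3 + 1/2·1 + 1/8·3 + 1/16·4 = 2.125 bits.

2.125 bits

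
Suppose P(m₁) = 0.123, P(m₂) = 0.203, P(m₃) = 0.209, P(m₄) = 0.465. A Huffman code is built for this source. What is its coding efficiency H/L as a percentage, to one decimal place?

Entropy H = −Σ p log₂ p ≈ 1.8245 bits.
Huffman merges: 123/1000+203/1000→163/500; 209/1000+163/500→107/200; 93/200+107/200→1. L = 1861/1000 ≈ 1.8610.
Efficiency = H/L = 1.8245/1.8610 = 98.0%.

98.0%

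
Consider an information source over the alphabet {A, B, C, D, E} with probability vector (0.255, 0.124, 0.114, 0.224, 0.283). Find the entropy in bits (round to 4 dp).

H = −Σ pᵢ log₂ pᵢ.
−0.255·log₂(0.255) = 0.5027
−0.124·log₂(0.124) = 0.3734
−0.114·log₂(0.114) = 0.3571
−0.224·log₂(0.224) = 0.4835
−0.283·log₂(0.283) = 0.5154
Sum ≈ 2.2322 → 2.2322 bits.

2.2322 bits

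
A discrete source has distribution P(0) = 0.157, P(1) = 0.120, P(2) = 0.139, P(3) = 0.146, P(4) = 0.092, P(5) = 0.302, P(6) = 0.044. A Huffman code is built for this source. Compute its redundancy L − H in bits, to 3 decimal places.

0.053 bits

Entropy H = −Σ p log₂ p ≈ 2.6241 bits.
Huffman merges: 11/250+23/250→17/125; 3/25+17/125→32/125; 139/1000+73/500→57/200; 157/1000+32/125→413/1000; 57/200+151/500→587/1000; 413/1000+587/1000→1. L = 2677/1000 ≈ 2.6770.
L − H = 2.6770 − 2.6241 = 0.053 bits.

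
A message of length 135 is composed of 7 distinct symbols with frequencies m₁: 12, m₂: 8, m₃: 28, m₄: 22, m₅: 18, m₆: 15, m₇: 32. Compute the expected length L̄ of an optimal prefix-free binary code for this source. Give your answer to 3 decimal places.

Probabilities are the counts divided by 135.
Repeatedly combine the two least-probable nodes; the expected code length is the sum of the merged weights.
merge 8/135 + 4/45 → 4/27
merge 1/9 + 2/15 → 11/45
merge 4/27 + 22/135 → 14/45
merge 28/135 + 32/135 → 4/9
merge 11/45 + 14/45 → 5/9
merge 4/9 + 5/9 → 1
L = 4/27 + 11/45 + 14/45 + 4/9 + 5/9 + 1 = 73/27 ≈ 2.704 bits/symbol.

2.704 bits/symbol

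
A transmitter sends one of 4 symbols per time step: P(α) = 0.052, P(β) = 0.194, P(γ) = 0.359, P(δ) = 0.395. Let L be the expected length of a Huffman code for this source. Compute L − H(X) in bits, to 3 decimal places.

0.110 bits

Entropy H = −Σ p log₂ p ≈ 1.7407 bits.
Huffman merges: 13/250+97/500→123/500; 123/500+359/1000→121/200; 79/200+121/200→1. L = 1851/1000 ≈ 1.8510.
L − H = 1.8510 − 1.7407 = 0.110 bits.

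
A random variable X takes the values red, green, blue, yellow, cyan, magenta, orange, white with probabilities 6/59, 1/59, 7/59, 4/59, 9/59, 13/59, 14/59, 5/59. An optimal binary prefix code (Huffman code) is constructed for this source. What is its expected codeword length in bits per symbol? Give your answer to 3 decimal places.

Repeatedly combine the two least-probable nodes; the expected code length is the sum of the merged weights.
merge 1/59 + 4/59 → 5/59
merge 5/59 + 5/59 → 10/59
merge 6/59 + 7/59 → 13/59
merge 9/59 + 10/59 → 19/59
merge 13/59 + 13/59 → 26/59
merge 14/59 + 19/59 → 33/59
merge 26/59 + 33/59 → 1
L = 5/59 + 10/59 + 13/59 + 19/59 + 26/59 + 33/59 + 1 = 165/59 ≈ 2.797 bits/symbol.

2.797 bits/symbol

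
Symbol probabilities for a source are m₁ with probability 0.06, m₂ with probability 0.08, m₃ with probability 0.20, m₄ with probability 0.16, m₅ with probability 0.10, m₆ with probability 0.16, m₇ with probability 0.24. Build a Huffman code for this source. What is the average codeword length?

2.7 bits/symbol

Repeatedly combine the two least-probable nodes; the expected code length is the sum of the merged weights.
merge 3/50 + 2/25 → 7/50
merge 1/10 + 7/50 → 6/25
merge 4/25 + 4/25 → 8/25
merge 1/5 + 6/25 → 11/25
merge 6/25 + 8/25 → 14/25
merge 11/25 + 14/25 → 1
L = 7/50 + 6/25 + 8/25 + 11/25 + 14/25 + 1 = 27/10 = 2.7 bits/symbol.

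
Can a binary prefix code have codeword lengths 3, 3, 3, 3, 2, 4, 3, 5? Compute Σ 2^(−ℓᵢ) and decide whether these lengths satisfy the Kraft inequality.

0.96875; yes

With common denominator 2^5 = 32: Σ 2^(−ℓᵢ) = 4/32 + 4/32 + 4/32 + 4/32 + 8/32 + 2/32 + 4/32 + 1/32 = 31/32 = 0.96875.
Kraft's inequality requires Σ ≤ 1; here Σ = 0.96875 ≤ 1, so such a prefix code exists.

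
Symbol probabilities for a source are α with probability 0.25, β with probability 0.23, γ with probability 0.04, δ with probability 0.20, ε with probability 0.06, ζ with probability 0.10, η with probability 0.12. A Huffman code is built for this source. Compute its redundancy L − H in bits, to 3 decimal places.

Entropy H = −Σ p log₂ p ≈ 2.5806 bits.
Huffman merges: 1/25+3/50→1/10; 1/10+1/10→1/5; 3/25+1/5→8/25; 1/5+23/100→43/100; 1/4+8/25→57/100; 43/100+57/100→1. L = 131/50 ≈ 2.6200.
L − H = 2.6200 − 2.5806 = 0.039 bits.

0.039 bits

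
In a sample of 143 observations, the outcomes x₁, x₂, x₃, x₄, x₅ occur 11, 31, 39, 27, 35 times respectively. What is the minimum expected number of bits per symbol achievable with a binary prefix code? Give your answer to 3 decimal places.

Probabilities are the counts divided by 143.
Repeatedly combine the two least-probable nodes; the expected code length is the sum of the merged weights.
merge 1/13 + 27/143 → 38/143
merge 31/143 + 35/143 → 6/13
merge 38/143 + 3/11 → 7/13
merge 6/13 + 7/13 → 1
L = 38/143 + 6/13 + 7/13 + 1 = 324/143 ≈ 2.266 bits/symbol.

2.266 bits/symbol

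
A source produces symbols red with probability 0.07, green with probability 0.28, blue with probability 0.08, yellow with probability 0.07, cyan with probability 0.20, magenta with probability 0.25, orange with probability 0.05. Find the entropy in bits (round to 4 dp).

2.5233 bits

H = −Σ pᵢ log₂ pᵢ.
−0.07·log₂(0.07) = 0.2686
−0.28·log₂(0.28) = 0.5142
−0.08·log₂(0.08) = 0.2915
−0.07·log₂(0.07) = 0.2686
−0.20·log₂(0.20) = 0.4644
−0.25·log₂(0.25) = 0.5000
−0.05·log₂(0.05) = 0.2161
Sum ≈ 2.5233 → 2.5233 bits.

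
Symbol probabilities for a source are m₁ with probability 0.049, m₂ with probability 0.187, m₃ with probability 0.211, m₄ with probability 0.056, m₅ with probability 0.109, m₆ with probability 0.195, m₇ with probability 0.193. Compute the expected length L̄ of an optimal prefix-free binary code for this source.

Repeatedly combine the two least-probable nodes; the expected code length is the sum of the merged weights.
merge 49/1000 + 7/125 → 21/200
merge 21/200 + 109/1000 → 107/500
merge 187/1000 + 193/1000 → 19/50
merge 39/200 + 211/1000 → 203/500
merge 107/500 + 19/50 → 297/500
merge 203/500 + 297/500 → 1
L = 21/200 + 107/500 + 19/50 + 203/500 + 297/500 + 1 = 2699/1000 = 2.699 bits/symbol.

2.699 bits/symbol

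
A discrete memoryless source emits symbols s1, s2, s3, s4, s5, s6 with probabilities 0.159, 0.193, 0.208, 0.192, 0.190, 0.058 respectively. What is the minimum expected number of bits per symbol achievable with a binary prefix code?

2.599 bits/symbol

Repeatedly combine the two least-probable nodes; the expected code length is the sum of the merged weights.
merge 29/500 + 159/1000 → 217/1000
merge 19/100 + 24/125 → 191/500
merge 193/1000 + 26/125 → 401/1000
merge 217/1000 + 191/500 → 599/1000
merge 401/1000 + 599/1000 → 1
L = 217/1000 + 191/500 + 401/1000 + 599/1000 + 1 = 2599/1000 = 2.599 bits/symbol.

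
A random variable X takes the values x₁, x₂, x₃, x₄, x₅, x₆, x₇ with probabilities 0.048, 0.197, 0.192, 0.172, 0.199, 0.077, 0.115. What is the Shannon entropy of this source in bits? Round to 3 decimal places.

2.673 bits

H = −Σ pᵢ log₂ pᵢ.
−0.048·log₂(0.048) = 0.2103
−0.197·log₂(0.197) = 0.4617
−0.192·log₂(0.192) = 0.4571
−0.172·log₂(0.172) = 0.4368
−0.199·log₂(0.199) = 0.4635
−0.077·log₂(0.077) = 0.2848
−0.115·log₂(0.115) = 0.3588
Sum ≈ 2.6731 → 2.673 bits.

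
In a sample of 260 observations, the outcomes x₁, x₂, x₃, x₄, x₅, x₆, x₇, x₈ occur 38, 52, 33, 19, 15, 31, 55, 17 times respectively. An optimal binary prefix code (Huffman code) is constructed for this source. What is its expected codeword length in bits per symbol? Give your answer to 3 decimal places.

2.904 bits/symbol

Probabilities are the counts divided by 260.
Repeatedly combine the two least-probable nodes; the expected code length is the sum of the merged weights.
merge 3/52 + 17/260 → 8/65
merge 19/260 + 31/260 → 5/26
merge 8/65 + 33/260 → 1/4
merge 19/130 + 5/26 → 22/65
merge 1/5 + 11/52 → 107/260
merge 1/4 + 22/65 → 153/260
merge 107/260 + 153/260 → 1
L = 8/65 + 5/26 + 1/4 + 22/65 + 107/260 + 153/260 + 1 = 151/52 ≈ 2.904 bits/symbol.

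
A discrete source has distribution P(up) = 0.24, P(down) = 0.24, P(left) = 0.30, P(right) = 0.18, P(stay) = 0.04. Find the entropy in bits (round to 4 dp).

H = −Σ pᵢ log₂ pᵢ.
−0.24·log₂(0.24) = 0.4941
−0.24·log₂(0.24) = 0.4941
−0.30·log₂(0.30) = 0.5211
−0.18·log₂(0.18) = 0.4453
−0.04·log₂(0.04) = 0.1858
Sum ≈ 2.1404 → 2.1404 bits.

2.1404 bits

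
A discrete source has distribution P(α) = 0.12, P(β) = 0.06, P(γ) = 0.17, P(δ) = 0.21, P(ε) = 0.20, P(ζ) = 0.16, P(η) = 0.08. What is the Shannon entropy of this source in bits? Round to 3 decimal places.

2.697 bits

H = −Σ pᵢ log₂ pᵢ.
−0.12·log₂(0.12) = 0.3671
−0.06·log₂(0.06) = 0.2435
−0.17·log₂(0.17) = 0.4346
−0.21·log₂(0.21) = 0.4728
−0.20·log₂(0.20) = 0.4644
−0.16·log₂(0.16) = 0.4230
−0.08·log₂(0.08) = 0.2915
Sum ≈ 2.6969 → 2.697 bits.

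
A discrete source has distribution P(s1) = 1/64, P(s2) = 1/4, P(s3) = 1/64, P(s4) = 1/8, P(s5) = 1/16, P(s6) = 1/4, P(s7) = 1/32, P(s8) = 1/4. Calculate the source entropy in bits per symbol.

2.46875 bits

Each probability is a power of 1/2, so log₂(1/p) is an integer.
H = Σ p·log₂(1/p) = 1/64·6 + 1/4·2 + 1/64·6 + 1/8·3 + 1/16·4 + 1/4·2 + 1/32·5 + 1/4·2 = 2.46875 bits.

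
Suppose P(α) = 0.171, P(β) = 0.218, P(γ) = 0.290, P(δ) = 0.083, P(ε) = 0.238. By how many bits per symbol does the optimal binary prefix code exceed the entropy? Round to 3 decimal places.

Entropy H = −Σ p log₂ p ≈ 2.2236 bits.
Huffman merges: 83/1000+171/1000→127/500; 109/500+119/500→57/125; 127/500+29/100→68/125; 57/125+68/125→1. L = 1127/500 ≈ 2.2540.
L − H = 2.2540 − 2.2236 = 0.030 bits.

0.030 bits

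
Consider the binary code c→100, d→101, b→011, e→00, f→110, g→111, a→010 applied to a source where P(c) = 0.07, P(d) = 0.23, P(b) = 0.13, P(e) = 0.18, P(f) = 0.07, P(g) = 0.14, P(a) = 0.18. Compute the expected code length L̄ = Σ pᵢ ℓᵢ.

2.82 bits/symbol

L̄ = Σ pᵢ·ℓᵢ = 0.07·3 + 0.23·3 + 0.13·3 + 0.18·2 + 0.07·3 + 0.14·3 + 0.18·3 = 2.82 bits/symbol.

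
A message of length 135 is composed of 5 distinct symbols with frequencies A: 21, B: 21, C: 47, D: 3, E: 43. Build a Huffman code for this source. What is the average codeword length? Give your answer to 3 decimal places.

2.163 bits/symbol

Probabilities are the counts divided by 135.
Repeatedly combine the two least-probable nodes; the expected code length is the sum of the merged weights.
merge 1/45 + 7/45 → 8/45
merge 7/45 + 8/45 → 1/3
merge 43/135 + 1/3 → 88/135
merge 47/135 + 88/135 → 1
L = 8/45 + 1/3 + 88/135 + 1 = 292/135 ≈ 2.163 bits/symbol.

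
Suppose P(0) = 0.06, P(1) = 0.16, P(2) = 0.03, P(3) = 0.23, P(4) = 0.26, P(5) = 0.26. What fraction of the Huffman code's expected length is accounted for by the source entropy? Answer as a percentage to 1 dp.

99.0%

Entropy H = −Σ p log₂ p ≈ 2.3166 bits.
Huffman merges: 3/100+3/50→9/100; 9/100+4/25→1/4; 23/100+1/4→12/25; 13/50+13/50→13/25; 12/25+13/25→1. L = 117/50 ≈ 2.3400.
Efficiency = H/L = 2.3166/2.3400 = 99.0%.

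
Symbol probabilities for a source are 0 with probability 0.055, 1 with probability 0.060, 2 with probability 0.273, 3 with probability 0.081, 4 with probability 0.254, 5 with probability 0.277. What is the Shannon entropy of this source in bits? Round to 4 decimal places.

2.2939 bits

H = −Σ pᵢ log₂ pᵢ.
−0.055·log₂(0.055) = 0.2301
−0.060·log₂(0.060) = 0.2435
−0.273·log₂(0.273) = 0.5113
−0.081·log₂(0.081) = 0.2937
−0.254·log₂(0.254) = 0.5022
−0.277·log₂(0.277) = 0.5130
Sum ≈ 2.2939 → 2.2939 bits.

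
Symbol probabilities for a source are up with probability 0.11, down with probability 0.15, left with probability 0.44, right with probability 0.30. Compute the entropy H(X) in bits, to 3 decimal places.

1.803 bits

H = −Σ pᵢ log₂ pᵢ.
−0.11·log₂(0.11) = 0.3503
−0.15·log₂(0.15) = 0.4105
−0.44·log₂(0.44) = 0.5211
−0.30·log₂(0.30) = 0.5211
Sum ≈ 1.8031 → 1.803 bits.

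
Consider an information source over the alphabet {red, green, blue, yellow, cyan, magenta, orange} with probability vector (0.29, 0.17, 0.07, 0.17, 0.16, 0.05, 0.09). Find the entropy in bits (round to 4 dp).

2.6074 bits

H = −Σ pᵢ log₂ pᵢ.
−0.29·log₂(0.29) = 0.5179
−0.17·log₂(0.17) = 0.4346
−0.07·log₂(0.07) = 0.2686
−0.17·log₂(0.17) = 0.4346
−0.16·log₂(0.16) = 0.4230
−0.05·log₂(0.05) = 0.2161
−0.09·log₂(0.09) = 0.3127
Sum ≈ 2.6074 → 2.6074 bits.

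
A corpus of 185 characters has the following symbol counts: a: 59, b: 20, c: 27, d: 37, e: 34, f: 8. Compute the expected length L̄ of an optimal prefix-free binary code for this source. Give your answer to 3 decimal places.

2.449 bits/symbol

Probabilities are the counts divided by 185.
Repeatedly combine the two least-probable nodes; the expected code length is the sum of the merged weights.
merge 8/185 + 4/37 → 28/185
merge 27/185 + 28/185 → 11/37
merge 34/185 + 1/5 → 71/185
merge 11/37 + 59/185 → 114/185
merge 71/185 + 114/185 → 1
L = 28/185 + 11/37 + 71/185 + 114/185 + 1 = 453/185 ≈ 2.449 bits/symbol.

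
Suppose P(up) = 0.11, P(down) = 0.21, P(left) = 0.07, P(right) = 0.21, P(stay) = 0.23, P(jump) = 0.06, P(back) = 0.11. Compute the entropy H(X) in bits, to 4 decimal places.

2.6460 bits

H = −Σ pᵢ log₂ pᵢ.
−0.11·log₂(0.11) = 0.3503
−0.21·log₂(0.21) = 0.4728
−0.07·log₂(0.07) = 0.2686
−0.21·log₂(0.21) = 0.4728
−0.23·log₂(0.23) = 0.4877
−0.06·log₂(0.06) = 0.2435
−0.11·log₂(0.11) = 0.3503
Sum ≈ 2.6460 → 2.6460 bits.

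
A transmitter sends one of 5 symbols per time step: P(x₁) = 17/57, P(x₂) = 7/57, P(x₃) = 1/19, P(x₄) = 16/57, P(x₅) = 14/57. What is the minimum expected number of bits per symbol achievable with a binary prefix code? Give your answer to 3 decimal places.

Repeatedly combine the two least-probable nodes; the expected code length is the sum of the merged weights.
merge 1/19 + 7/57 → 10/57
merge 10/57 + 14/57 → 8/19
merge 16/57 + 17/57 → 11/19
merge 8/19 + 11/19 → 1
L = 10/57 + 8/19 + 11/19 + 1 = 124/57 ≈ 2.175 bits/symbol.

2.175 bits/symbol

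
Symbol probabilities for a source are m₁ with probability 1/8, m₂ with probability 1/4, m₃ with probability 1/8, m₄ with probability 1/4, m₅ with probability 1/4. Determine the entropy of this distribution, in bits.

Each probability is a power of 1/2, so log₂(1/p) is an integer.
H = Σ p·log₂(1/p) = 1/8·3 + 1/4·2 + 1/8·3 + 1/4·2 + 1/4·2 = 2.25 bits.

2.25 bits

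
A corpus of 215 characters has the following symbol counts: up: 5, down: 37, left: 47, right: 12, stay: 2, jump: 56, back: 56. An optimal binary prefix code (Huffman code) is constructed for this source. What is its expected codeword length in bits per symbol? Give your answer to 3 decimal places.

Probabilities are the counts divided by 215.
Repeatedly combine the two least-probable nodes; the expected code length is the sum of the merged weights.
merge 2/215 + 1/43 → 7/215
merge 7/215 + 12/215 → 19/215
merge 19/215 + 37/215 → 56/215
merge 47/215 + 56/215 → 103/215
merge 56/215 + 56/215 → 112/215
merge 103/215 + 112/215 → 1
L = 7/215 + 19/215 + 56/215 + 103/215 + 112/215 + 1 = 512/215 ≈ 2.381 bits/symbol.

2.381 bits/symbol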